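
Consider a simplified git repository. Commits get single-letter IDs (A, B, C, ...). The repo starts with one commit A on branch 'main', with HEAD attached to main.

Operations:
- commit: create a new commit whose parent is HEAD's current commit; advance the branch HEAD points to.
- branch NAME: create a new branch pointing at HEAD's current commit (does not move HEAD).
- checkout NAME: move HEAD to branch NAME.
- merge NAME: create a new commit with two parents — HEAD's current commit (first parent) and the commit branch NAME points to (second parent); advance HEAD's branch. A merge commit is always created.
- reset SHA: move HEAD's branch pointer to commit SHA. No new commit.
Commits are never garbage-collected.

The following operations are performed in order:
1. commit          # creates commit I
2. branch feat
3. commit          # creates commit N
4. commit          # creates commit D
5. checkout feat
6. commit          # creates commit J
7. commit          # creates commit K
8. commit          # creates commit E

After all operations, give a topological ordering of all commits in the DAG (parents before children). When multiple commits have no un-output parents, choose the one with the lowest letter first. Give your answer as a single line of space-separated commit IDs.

Answer: A I J K E N D

Derivation:
After op 1 (commit): HEAD=main@I [main=I]
After op 2 (branch): HEAD=main@I [feat=I main=I]
After op 3 (commit): HEAD=main@N [feat=I main=N]
After op 4 (commit): HEAD=main@D [feat=I main=D]
After op 5 (checkout): HEAD=feat@I [feat=I main=D]
After op 6 (commit): HEAD=feat@J [feat=J main=D]
After op 7 (commit): HEAD=feat@K [feat=K main=D]
After op 8 (commit): HEAD=feat@E [feat=E main=D]
commit A: parents=[]
commit D: parents=['N']
commit E: parents=['K']
commit I: parents=['A']
commit J: parents=['I']
commit K: parents=['J']
commit N: parents=['I']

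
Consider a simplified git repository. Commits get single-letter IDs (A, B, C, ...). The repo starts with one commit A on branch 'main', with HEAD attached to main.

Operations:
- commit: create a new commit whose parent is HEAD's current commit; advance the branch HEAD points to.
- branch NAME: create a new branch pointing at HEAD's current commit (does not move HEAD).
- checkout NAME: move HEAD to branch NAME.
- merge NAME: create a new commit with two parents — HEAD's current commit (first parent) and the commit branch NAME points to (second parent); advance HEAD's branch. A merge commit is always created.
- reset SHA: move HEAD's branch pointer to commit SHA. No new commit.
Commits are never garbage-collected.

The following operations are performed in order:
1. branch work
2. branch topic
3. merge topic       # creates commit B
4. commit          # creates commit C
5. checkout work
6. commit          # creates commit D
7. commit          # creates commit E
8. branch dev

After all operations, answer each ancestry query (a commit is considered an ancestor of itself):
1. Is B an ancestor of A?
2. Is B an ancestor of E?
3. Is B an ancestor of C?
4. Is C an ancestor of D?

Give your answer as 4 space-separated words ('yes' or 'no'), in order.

After op 1 (branch): HEAD=main@A [main=A work=A]
After op 2 (branch): HEAD=main@A [main=A topic=A work=A]
After op 3 (merge): HEAD=main@B [main=B topic=A work=A]
After op 4 (commit): HEAD=main@C [main=C topic=A work=A]
After op 5 (checkout): HEAD=work@A [main=C topic=A work=A]
After op 6 (commit): HEAD=work@D [main=C topic=A work=D]
After op 7 (commit): HEAD=work@E [main=C topic=A work=E]
After op 8 (branch): HEAD=work@E [dev=E main=C topic=A work=E]
ancestors(A) = {A}; B in? no
ancestors(E) = {A,D,E}; B in? no
ancestors(C) = {A,B,C}; B in? yes
ancestors(D) = {A,D}; C in? no

Answer: no no yes no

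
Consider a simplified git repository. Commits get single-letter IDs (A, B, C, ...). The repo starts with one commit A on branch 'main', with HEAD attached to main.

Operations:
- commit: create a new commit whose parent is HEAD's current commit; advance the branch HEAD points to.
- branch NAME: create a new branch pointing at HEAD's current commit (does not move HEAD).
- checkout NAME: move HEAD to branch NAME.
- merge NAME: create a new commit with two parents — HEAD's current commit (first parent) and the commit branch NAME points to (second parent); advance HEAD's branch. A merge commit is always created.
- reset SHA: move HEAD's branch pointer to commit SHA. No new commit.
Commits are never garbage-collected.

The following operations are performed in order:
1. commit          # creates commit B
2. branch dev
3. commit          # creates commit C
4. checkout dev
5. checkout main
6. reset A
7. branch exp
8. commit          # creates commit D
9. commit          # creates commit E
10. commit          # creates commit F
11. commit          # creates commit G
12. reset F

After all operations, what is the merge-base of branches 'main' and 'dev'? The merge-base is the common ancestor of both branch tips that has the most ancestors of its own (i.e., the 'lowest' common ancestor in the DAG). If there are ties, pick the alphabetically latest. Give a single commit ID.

After op 1 (commit): HEAD=main@B [main=B]
After op 2 (branch): HEAD=main@B [dev=B main=B]
After op 3 (commit): HEAD=main@C [dev=B main=C]
After op 4 (checkout): HEAD=dev@B [dev=B main=C]
After op 5 (checkout): HEAD=main@C [dev=B main=C]
After op 6 (reset): HEAD=main@A [dev=B main=A]
After op 7 (branch): HEAD=main@A [dev=B exp=A main=A]
After op 8 (commit): HEAD=main@D [dev=B exp=A main=D]
After op 9 (commit): HEAD=main@E [dev=B exp=A main=E]
After op 10 (commit): HEAD=main@F [dev=B exp=A main=F]
After op 11 (commit): HEAD=main@G [dev=B exp=A main=G]
After op 12 (reset): HEAD=main@F [dev=B exp=A main=F]
ancestors(main=F): ['A', 'D', 'E', 'F']
ancestors(dev=B): ['A', 'B']
common: ['A']

Answer: A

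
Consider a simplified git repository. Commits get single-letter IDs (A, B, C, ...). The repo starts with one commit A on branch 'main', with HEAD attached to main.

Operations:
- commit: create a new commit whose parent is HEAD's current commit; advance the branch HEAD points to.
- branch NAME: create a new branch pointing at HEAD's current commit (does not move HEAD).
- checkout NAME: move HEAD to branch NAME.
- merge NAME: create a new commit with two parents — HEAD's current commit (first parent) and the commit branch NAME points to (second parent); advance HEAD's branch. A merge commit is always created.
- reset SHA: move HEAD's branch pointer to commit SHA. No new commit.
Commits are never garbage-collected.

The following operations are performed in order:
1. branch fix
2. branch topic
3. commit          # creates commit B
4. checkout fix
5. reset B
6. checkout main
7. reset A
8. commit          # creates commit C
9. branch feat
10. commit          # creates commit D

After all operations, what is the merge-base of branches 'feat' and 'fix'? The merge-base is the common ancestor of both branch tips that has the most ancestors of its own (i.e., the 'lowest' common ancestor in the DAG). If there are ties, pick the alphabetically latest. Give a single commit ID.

Answer: A

Derivation:
After op 1 (branch): HEAD=main@A [fix=A main=A]
After op 2 (branch): HEAD=main@A [fix=A main=A topic=A]
After op 3 (commit): HEAD=main@B [fix=A main=B topic=A]
After op 4 (checkout): HEAD=fix@A [fix=A main=B topic=A]
After op 5 (reset): HEAD=fix@B [fix=B main=B topic=A]
After op 6 (checkout): HEAD=main@B [fix=B main=B topic=A]
After op 7 (reset): HEAD=main@A [fix=B main=A topic=A]
After op 8 (commit): HEAD=main@C [fix=B main=C topic=A]
After op 9 (branch): HEAD=main@C [feat=C fix=B main=C topic=A]
After op 10 (commit): HEAD=main@D [feat=C fix=B main=D topic=A]
ancestors(feat=C): ['A', 'C']
ancestors(fix=B): ['A', 'B']
common: ['A']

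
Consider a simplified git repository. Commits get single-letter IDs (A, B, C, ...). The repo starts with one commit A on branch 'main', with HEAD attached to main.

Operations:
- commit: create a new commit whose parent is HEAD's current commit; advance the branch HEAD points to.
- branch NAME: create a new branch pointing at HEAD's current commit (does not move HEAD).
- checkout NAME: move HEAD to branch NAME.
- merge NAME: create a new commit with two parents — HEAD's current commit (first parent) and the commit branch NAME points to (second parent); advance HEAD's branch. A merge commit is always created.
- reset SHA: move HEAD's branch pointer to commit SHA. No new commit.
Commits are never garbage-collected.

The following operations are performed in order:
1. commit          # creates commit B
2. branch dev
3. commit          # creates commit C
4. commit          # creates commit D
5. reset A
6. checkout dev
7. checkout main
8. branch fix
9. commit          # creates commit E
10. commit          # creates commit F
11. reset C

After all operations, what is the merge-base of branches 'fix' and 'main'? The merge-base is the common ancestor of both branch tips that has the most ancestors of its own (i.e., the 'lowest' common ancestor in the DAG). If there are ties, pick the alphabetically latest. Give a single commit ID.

After op 1 (commit): HEAD=main@B [main=B]
After op 2 (branch): HEAD=main@B [dev=B main=B]
After op 3 (commit): HEAD=main@C [dev=B main=C]
After op 4 (commit): HEAD=main@D [dev=B main=D]
After op 5 (reset): HEAD=main@A [dev=B main=A]
After op 6 (checkout): HEAD=dev@B [dev=B main=A]
After op 7 (checkout): HEAD=main@A [dev=B main=A]
After op 8 (branch): HEAD=main@A [dev=B fix=A main=A]
After op 9 (commit): HEAD=main@E [dev=B fix=A main=E]
After op 10 (commit): HEAD=main@F [dev=B fix=A main=F]
After op 11 (reset): HEAD=main@C [dev=B fix=A main=C]
ancestors(fix=A): ['A']
ancestors(main=C): ['A', 'B', 'C']
common: ['A']

Answer: A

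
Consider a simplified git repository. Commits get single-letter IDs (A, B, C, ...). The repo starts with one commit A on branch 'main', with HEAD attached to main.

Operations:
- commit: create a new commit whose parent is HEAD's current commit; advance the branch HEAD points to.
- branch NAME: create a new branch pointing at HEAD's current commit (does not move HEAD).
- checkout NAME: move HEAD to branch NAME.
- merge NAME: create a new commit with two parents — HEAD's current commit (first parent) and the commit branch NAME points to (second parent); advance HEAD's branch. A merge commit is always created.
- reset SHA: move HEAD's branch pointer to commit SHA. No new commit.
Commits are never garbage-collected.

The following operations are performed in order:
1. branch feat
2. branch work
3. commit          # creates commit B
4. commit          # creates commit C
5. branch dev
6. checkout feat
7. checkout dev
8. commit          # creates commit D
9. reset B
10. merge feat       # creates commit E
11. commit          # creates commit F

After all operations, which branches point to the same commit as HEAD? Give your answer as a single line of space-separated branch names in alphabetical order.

After op 1 (branch): HEAD=main@A [feat=A main=A]
After op 2 (branch): HEAD=main@A [feat=A main=A work=A]
After op 3 (commit): HEAD=main@B [feat=A main=B work=A]
After op 4 (commit): HEAD=main@C [feat=A main=C work=A]
After op 5 (branch): HEAD=main@C [dev=C feat=A main=C work=A]
After op 6 (checkout): HEAD=feat@A [dev=C feat=A main=C work=A]
After op 7 (checkout): HEAD=dev@C [dev=C feat=A main=C work=A]
After op 8 (commit): HEAD=dev@D [dev=D feat=A main=C work=A]
After op 9 (reset): HEAD=dev@B [dev=B feat=A main=C work=A]
After op 10 (merge): HEAD=dev@E [dev=E feat=A main=C work=A]
After op 11 (commit): HEAD=dev@F [dev=F feat=A main=C work=A]

Answer: dev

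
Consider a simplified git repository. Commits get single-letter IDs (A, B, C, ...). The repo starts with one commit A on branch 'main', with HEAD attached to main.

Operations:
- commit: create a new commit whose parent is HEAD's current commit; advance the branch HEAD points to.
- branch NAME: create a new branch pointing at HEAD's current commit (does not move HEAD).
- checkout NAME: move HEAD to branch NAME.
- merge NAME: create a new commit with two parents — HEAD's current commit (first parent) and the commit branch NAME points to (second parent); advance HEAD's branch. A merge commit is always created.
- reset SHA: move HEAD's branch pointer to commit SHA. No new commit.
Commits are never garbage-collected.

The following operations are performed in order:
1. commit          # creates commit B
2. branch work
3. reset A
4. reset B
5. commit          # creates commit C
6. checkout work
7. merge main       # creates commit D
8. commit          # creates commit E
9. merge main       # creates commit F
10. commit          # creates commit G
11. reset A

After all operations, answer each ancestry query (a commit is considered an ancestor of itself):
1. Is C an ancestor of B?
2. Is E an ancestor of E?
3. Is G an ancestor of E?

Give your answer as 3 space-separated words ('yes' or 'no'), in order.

After op 1 (commit): HEAD=main@B [main=B]
After op 2 (branch): HEAD=main@B [main=B work=B]
After op 3 (reset): HEAD=main@A [main=A work=B]
After op 4 (reset): HEAD=main@B [main=B work=B]
After op 5 (commit): HEAD=main@C [main=C work=B]
After op 6 (checkout): HEAD=work@B [main=C work=B]
After op 7 (merge): HEAD=work@D [main=C work=D]
After op 8 (commit): HEAD=work@E [main=C work=E]
After op 9 (merge): HEAD=work@F [main=C work=F]
After op 10 (commit): HEAD=work@G [main=C work=G]
After op 11 (reset): HEAD=work@A [main=C work=A]
ancestors(B) = {A,B}; C in? no
ancestors(E) = {A,B,C,D,E}; E in? yes
ancestors(E) = {A,B,C,D,E}; G in? no

Answer: no yes no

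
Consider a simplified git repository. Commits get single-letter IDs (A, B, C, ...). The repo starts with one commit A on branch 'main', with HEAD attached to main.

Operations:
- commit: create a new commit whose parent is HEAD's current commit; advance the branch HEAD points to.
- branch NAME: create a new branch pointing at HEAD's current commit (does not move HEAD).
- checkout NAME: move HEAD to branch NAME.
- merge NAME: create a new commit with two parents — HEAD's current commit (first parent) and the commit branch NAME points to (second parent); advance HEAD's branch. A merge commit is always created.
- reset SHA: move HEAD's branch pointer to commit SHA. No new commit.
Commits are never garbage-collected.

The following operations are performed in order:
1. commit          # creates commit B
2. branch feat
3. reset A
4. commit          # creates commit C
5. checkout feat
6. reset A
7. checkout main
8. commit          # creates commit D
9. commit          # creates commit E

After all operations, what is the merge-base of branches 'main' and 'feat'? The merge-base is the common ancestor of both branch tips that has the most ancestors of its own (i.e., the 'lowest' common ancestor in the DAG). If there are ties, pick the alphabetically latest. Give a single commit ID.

Answer: A

Derivation:
After op 1 (commit): HEAD=main@B [main=B]
After op 2 (branch): HEAD=main@B [feat=B main=B]
After op 3 (reset): HEAD=main@A [feat=B main=A]
After op 4 (commit): HEAD=main@C [feat=B main=C]
After op 5 (checkout): HEAD=feat@B [feat=B main=C]
After op 6 (reset): HEAD=feat@A [feat=A main=C]
After op 7 (checkout): HEAD=main@C [feat=A main=C]
After op 8 (commit): HEAD=main@D [feat=A main=D]
After op 9 (commit): HEAD=main@E [feat=A main=E]
ancestors(main=E): ['A', 'C', 'D', 'E']
ancestors(feat=A): ['A']
common: ['A']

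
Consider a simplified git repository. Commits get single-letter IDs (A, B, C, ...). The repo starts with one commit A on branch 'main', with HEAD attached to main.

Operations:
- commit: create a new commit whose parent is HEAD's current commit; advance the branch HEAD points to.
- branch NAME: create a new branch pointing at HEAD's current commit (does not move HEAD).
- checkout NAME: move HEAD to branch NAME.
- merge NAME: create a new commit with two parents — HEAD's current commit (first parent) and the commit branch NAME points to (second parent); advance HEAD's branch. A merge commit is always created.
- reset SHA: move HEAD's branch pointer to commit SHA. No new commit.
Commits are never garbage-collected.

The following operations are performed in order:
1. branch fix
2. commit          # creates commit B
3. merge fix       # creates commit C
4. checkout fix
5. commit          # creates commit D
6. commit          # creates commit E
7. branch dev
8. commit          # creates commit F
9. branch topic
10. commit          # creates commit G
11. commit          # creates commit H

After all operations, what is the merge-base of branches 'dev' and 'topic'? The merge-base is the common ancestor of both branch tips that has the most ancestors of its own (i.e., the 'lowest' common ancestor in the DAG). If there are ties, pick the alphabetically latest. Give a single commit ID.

After op 1 (branch): HEAD=main@A [fix=A main=A]
After op 2 (commit): HEAD=main@B [fix=A main=B]
After op 3 (merge): HEAD=main@C [fix=A main=C]
After op 4 (checkout): HEAD=fix@A [fix=A main=C]
After op 5 (commit): HEAD=fix@D [fix=D main=C]
After op 6 (commit): HEAD=fix@E [fix=E main=C]
After op 7 (branch): HEAD=fix@E [dev=E fix=E main=C]
After op 8 (commit): HEAD=fix@F [dev=E fix=F main=C]
After op 9 (branch): HEAD=fix@F [dev=E fix=F main=C topic=F]
After op 10 (commit): HEAD=fix@G [dev=E fix=G main=C topic=F]
After op 11 (commit): HEAD=fix@H [dev=E fix=H main=C topic=F]
ancestors(dev=E): ['A', 'D', 'E']
ancestors(topic=F): ['A', 'D', 'E', 'F']
common: ['A', 'D', 'E']

Answer: E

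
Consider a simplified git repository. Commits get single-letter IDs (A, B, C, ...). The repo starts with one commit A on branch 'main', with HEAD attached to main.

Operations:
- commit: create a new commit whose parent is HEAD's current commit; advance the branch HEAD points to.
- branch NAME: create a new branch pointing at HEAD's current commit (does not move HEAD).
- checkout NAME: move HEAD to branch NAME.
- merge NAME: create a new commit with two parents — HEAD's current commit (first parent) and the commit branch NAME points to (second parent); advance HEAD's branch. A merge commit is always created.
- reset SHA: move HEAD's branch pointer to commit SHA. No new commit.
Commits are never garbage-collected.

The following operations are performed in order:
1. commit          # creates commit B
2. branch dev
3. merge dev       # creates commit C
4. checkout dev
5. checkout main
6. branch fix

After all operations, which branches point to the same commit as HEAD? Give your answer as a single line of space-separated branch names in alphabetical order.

Answer: fix main

Derivation:
After op 1 (commit): HEAD=main@B [main=B]
After op 2 (branch): HEAD=main@B [dev=B main=B]
After op 3 (merge): HEAD=main@C [dev=B main=C]
After op 4 (checkout): HEAD=dev@B [dev=B main=C]
After op 5 (checkout): HEAD=main@C [dev=B main=C]
After op 6 (branch): HEAD=main@C [dev=B fix=C main=C]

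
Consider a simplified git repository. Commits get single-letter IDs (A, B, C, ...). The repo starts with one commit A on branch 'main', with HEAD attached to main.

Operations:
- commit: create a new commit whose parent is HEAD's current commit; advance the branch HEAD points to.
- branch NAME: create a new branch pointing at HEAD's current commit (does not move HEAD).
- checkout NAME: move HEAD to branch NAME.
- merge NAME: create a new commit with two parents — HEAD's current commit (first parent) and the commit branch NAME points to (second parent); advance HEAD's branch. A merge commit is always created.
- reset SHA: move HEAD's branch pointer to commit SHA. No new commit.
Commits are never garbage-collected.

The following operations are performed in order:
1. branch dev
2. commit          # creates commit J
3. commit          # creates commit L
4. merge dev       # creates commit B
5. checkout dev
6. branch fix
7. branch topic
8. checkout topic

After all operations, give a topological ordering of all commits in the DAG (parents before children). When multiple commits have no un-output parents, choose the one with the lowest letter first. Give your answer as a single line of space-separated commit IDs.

After op 1 (branch): HEAD=main@A [dev=A main=A]
After op 2 (commit): HEAD=main@J [dev=A main=J]
After op 3 (commit): HEAD=main@L [dev=A main=L]
After op 4 (merge): HEAD=main@B [dev=A main=B]
After op 5 (checkout): HEAD=dev@A [dev=A main=B]
After op 6 (branch): HEAD=dev@A [dev=A fix=A main=B]
After op 7 (branch): HEAD=dev@A [dev=A fix=A main=B topic=A]
After op 8 (checkout): HEAD=topic@A [dev=A fix=A main=B topic=A]
commit A: parents=[]
commit B: parents=['L', 'A']
commit J: parents=['A']
commit L: parents=['J']

Answer: A J L B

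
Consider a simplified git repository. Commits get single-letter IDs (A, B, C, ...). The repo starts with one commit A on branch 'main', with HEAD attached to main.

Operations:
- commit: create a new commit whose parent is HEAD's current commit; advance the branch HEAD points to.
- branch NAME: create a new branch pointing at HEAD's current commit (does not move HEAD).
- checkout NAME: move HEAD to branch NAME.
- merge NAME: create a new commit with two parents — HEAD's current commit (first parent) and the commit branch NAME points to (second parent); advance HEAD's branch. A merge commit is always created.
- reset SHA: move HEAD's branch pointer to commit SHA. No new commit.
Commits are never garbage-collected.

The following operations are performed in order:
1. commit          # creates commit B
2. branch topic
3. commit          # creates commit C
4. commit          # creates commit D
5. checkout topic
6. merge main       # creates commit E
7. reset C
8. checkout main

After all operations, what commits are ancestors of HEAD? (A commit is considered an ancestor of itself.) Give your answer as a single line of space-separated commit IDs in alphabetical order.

After op 1 (commit): HEAD=main@B [main=B]
After op 2 (branch): HEAD=main@B [main=B topic=B]
After op 3 (commit): HEAD=main@C [main=C topic=B]
After op 4 (commit): HEAD=main@D [main=D topic=B]
After op 5 (checkout): HEAD=topic@B [main=D topic=B]
After op 6 (merge): HEAD=topic@E [main=D topic=E]
After op 7 (reset): HEAD=topic@C [main=D topic=C]
After op 8 (checkout): HEAD=main@D [main=D topic=C]

Answer: A B C D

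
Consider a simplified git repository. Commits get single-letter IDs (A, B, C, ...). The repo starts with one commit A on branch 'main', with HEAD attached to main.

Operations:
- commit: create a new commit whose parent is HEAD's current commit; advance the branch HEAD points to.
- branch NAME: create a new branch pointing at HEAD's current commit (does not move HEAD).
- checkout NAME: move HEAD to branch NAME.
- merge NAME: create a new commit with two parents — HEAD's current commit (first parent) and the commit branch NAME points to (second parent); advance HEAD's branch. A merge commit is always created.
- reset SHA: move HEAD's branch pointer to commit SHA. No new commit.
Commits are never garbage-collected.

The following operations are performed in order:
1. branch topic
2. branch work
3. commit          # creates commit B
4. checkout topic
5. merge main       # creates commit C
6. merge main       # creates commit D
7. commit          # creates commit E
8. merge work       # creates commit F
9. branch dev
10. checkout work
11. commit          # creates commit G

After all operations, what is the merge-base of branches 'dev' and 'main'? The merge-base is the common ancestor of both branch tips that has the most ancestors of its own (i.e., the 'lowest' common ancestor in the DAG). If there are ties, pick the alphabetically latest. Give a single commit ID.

After op 1 (branch): HEAD=main@A [main=A topic=A]
After op 2 (branch): HEAD=main@A [main=A topic=A work=A]
After op 3 (commit): HEAD=main@B [main=B topic=A work=A]
After op 4 (checkout): HEAD=topic@A [main=B topic=A work=A]
After op 5 (merge): HEAD=topic@C [main=B topic=C work=A]
After op 6 (merge): HEAD=topic@D [main=B topic=D work=A]
After op 7 (commit): HEAD=topic@E [main=B topic=E work=A]
After op 8 (merge): HEAD=topic@F [main=B topic=F work=A]
After op 9 (branch): HEAD=topic@F [dev=F main=B topic=F work=A]
After op 10 (checkout): HEAD=work@A [dev=F main=B topic=F work=A]
After op 11 (commit): HEAD=work@G [dev=F main=B topic=F work=G]
ancestors(dev=F): ['A', 'B', 'C', 'D', 'E', 'F']
ancestors(main=B): ['A', 'B']
common: ['A', 'B']

Answer: B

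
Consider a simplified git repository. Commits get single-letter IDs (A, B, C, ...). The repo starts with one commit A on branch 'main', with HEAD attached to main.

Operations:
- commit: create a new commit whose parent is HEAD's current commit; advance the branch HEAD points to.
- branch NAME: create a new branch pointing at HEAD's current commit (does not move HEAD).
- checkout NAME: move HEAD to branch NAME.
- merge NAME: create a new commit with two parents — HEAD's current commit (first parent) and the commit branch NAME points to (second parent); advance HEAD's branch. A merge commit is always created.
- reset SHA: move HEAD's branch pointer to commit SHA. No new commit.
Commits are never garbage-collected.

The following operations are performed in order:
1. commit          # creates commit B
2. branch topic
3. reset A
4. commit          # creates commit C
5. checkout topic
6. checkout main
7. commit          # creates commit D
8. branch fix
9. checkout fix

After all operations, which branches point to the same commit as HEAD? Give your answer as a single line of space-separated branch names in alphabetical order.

After op 1 (commit): HEAD=main@B [main=B]
After op 2 (branch): HEAD=main@B [main=B topic=B]
After op 3 (reset): HEAD=main@A [main=A topic=B]
After op 4 (commit): HEAD=main@C [main=C topic=B]
After op 5 (checkout): HEAD=topic@B [main=C topic=B]
After op 6 (checkout): HEAD=main@C [main=C topic=B]
After op 7 (commit): HEAD=main@D [main=D topic=B]
After op 8 (branch): HEAD=main@D [fix=D main=D topic=B]
After op 9 (checkout): HEAD=fix@D [fix=D main=D topic=B]

Answer: fix main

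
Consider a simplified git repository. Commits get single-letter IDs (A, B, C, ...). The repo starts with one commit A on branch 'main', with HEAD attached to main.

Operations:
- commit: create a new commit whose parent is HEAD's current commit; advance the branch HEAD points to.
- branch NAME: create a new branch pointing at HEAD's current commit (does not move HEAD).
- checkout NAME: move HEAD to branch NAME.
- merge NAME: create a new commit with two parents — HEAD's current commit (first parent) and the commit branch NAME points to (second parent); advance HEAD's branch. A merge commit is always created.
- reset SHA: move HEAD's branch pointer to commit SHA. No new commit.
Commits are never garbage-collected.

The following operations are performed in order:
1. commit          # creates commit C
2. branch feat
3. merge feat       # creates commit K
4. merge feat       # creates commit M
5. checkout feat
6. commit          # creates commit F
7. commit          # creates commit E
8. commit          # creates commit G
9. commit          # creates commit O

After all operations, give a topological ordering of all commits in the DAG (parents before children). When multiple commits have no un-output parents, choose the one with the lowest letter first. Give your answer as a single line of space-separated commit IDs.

After op 1 (commit): HEAD=main@C [main=C]
After op 2 (branch): HEAD=main@C [feat=C main=C]
After op 3 (merge): HEAD=main@K [feat=C main=K]
After op 4 (merge): HEAD=main@M [feat=C main=M]
After op 5 (checkout): HEAD=feat@C [feat=C main=M]
After op 6 (commit): HEAD=feat@F [feat=F main=M]
After op 7 (commit): HEAD=feat@E [feat=E main=M]
After op 8 (commit): HEAD=feat@G [feat=G main=M]
After op 9 (commit): HEAD=feat@O [feat=O main=M]
commit A: parents=[]
commit C: parents=['A']
commit E: parents=['F']
commit F: parents=['C']
commit G: parents=['E']
commit K: parents=['C', 'C']
commit M: parents=['K', 'C']
commit O: parents=['G']

Answer: A C F E G K M O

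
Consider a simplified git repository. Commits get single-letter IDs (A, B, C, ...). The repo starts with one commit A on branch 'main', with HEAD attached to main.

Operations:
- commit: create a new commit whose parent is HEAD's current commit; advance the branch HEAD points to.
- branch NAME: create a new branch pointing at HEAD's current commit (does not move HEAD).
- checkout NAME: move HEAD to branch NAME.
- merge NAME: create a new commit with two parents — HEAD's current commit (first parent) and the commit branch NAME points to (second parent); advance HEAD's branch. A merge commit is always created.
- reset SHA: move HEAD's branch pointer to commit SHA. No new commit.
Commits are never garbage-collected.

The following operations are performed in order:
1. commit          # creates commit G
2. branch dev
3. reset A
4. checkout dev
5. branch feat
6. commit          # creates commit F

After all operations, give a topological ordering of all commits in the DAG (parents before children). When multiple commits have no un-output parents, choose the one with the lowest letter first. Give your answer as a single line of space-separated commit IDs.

After op 1 (commit): HEAD=main@G [main=G]
After op 2 (branch): HEAD=main@G [dev=G main=G]
After op 3 (reset): HEAD=main@A [dev=G main=A]
After op 4 (checkout): HEAD=dev@G [dev=G main=A]
After op 5 (branch): HEAD=dev@G [dev=G feat=G main=A]
After op 6 (commit): HEAD=dev@F [dev=F feat=G main=A]
commit A: parents=[]
commit F: parents=['G']
commit G: parents=['A']

Answer: A G F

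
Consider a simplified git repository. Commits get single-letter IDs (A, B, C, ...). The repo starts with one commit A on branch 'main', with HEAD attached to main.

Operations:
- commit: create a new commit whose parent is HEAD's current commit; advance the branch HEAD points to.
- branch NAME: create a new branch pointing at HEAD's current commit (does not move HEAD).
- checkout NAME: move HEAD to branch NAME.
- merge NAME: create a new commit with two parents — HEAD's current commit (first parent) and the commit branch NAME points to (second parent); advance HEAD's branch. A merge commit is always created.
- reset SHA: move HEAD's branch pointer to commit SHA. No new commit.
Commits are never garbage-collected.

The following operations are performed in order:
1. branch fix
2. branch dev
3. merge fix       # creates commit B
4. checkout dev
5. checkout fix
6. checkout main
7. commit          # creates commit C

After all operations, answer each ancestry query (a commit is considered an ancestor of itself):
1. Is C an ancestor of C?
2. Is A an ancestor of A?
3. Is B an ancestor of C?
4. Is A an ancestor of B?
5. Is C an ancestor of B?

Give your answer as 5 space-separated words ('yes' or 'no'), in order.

Answer: yes yes yes yes no

Derivation:
After op 1 (branch): HEAD=main@A [fix=A main=A]
After op 2 (branch): HEAD=main@A [dev=A fix=A main=A]
After op 3 (merge): HEAD=main@B [dev=A fix=A main=B]
After op 4 (checkout): HEAD=dev@A [dev=A fix=A main=B]
After op 5 (checkout): HEAD=fix@A [dev=A fix=A main=B]
After op 6 (checkout): HEAD=main@B [dev=A fix=A main=B]
After op 7 (commit): HEAD=main@C [dev=A fix=A main=C]
ancestors(C) = {A,B,C}; C in? yes
ancestors(A) = {A}; A in? yes
ancestors(C) = {A,B,C}; B in? yes
ancestors(B) = {A,B}; A in? yes
ancestors(B) = {A,B}; C in? no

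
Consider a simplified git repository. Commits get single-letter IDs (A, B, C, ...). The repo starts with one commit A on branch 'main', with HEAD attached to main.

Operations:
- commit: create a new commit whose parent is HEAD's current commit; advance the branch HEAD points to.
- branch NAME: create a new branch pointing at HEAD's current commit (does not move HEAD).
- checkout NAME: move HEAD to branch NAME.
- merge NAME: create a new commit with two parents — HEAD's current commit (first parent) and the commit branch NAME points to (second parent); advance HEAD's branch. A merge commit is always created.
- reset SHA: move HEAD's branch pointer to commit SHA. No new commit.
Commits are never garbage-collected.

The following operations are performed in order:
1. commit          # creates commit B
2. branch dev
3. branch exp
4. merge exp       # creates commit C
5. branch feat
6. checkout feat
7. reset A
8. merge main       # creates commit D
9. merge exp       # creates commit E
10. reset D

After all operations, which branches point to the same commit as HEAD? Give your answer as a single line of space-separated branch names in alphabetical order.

Answer: feat

Derivation:
After op 1 (commit): HEAD=main@B [main=B]
After op 2 (branch): HEAD=main@B [dev=B main=B]
After op 3 (branch): HEAD=main@B [dev=B exp=B main=B]
After op 4 (merge): HEAD=main@C [dev=B exp=B main=C]
After op 5 (branch): HEAD=main@C [dev=B exp=B feat=C main=C]
After op 6 (checkout): HEAD=feat@C [dev=B exp=B feat=C main=C]
After op 7 (reset): HEAD=feat@A [dev=B exp=B feat=A main=C]
After op 8 (merge): HEAD=feat@D [dev=B exp=B feat=D main=C]
After op 9 (merge): HEAD=feat@E [dev=B exp=B feat=E main=C]
After op 10 (reset): HEAD=feat@D [dev=B exp=B feat=D main=C]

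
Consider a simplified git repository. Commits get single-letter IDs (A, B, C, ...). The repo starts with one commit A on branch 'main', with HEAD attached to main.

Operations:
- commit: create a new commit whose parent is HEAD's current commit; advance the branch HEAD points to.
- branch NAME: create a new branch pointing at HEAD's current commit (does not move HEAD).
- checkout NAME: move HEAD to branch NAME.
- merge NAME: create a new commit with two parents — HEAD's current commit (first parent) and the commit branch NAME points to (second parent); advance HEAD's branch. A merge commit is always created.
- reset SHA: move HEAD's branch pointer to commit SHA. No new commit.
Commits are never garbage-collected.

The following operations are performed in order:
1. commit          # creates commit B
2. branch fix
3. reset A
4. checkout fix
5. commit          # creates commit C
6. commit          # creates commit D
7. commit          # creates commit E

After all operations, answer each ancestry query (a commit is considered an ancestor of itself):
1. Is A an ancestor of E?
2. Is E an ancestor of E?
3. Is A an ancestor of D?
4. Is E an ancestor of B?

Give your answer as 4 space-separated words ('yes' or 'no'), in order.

Answer: yes yes yes no

Derivation:
After op 1 (commit): HEAD=main@B [main=B]
After op 2 (branch): HEAD=main@B [fix=B main=B]
After op 3 (reset): HEAD=main@A [fix=B main=A]
After op 4 (checkout): HEAD=fix@B [fix=B main=A]
After op 5 (commit): HEAD=fix@C [fix=C main=A]
After op 6 (commit): HEAD=fix@D [fix=D main=A]
After op 7 (commit): HEAD=fix@E [fix=E main=A]
ancestors(E) = {A,B,C,D,E}; A in? yes
ancestors(E) = {A,B,C,D,E}; E in? yes
ancestors(D) = {A,B,C,D}; A in? yes
ancestors(B) = {A,B}; E in? no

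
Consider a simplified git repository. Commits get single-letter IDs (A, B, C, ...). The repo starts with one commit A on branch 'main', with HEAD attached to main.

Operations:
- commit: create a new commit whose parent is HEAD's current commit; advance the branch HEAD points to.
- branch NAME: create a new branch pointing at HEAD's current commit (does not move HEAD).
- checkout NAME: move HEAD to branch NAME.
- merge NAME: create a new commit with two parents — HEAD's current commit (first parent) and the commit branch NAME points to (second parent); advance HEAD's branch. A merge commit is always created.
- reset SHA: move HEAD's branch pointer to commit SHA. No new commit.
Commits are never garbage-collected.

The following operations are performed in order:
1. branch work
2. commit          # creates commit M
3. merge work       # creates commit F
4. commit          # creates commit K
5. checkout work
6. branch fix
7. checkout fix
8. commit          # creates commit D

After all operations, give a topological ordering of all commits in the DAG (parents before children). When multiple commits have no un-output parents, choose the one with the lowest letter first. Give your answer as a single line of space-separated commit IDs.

Answer: A D M F K

Derivation:
After op 1 (branch): HEAD=main@A [main=A work=A]
After op 2 (commit): HEAD=main@M [main=M work=A]
After op 3 (merge): HEAD=main@F [main=F work=A]
After op 4 (commit): HEAD=main@K [main=K work=A]
After op 5 (checkout): HEAD=work@A [main=K work=A]
After op 6 (branch): HEAD=work@A [fix=A main=K work=A]
After op 7 (checkout): HEAD=fix@A [fix=A main=K work=A]
After op 8 (commit): HEAD=fix@D [fix=D main=K work=A]
commit A: parents=[]
commit D: parents=['A']
commit F: parents=['M', 'A']
commit K: parents=['F']
commit M: parents=['A']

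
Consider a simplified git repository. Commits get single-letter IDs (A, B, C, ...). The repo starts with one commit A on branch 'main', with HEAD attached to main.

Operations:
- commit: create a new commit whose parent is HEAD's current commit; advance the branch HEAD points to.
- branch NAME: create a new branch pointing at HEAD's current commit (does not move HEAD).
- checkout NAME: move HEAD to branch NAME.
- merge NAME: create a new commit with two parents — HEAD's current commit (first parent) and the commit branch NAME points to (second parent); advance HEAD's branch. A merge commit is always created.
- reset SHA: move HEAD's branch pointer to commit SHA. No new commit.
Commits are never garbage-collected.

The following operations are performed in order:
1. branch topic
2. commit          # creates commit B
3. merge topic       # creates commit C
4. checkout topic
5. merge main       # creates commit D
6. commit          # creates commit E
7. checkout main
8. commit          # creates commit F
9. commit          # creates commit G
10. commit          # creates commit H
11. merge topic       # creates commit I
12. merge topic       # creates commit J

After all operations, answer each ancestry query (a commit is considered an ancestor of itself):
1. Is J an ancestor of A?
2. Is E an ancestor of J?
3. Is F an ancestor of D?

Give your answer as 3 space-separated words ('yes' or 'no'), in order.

Answer: no yes no

Derivation:
After op 1 (branch): HEAD=main@A [main=A topic=A]
After op 2 (commit): HEAD=main@B [main=B topic=A]
After op 3 (merge): HEAD=main@C [main=C topic=A]
After op 4 (checkout): HEAD=topic@A [main=C topic=A]
After op 5 (merge): HEAD=topic@D [main=C topic=D]
After op 6 (commit): HEAD=topic@E [main=C topic=E]
After op 7 (checkout): HEAD=main@C [main=C topic=E]
After op 8 (commit): HEAD=main@F [main=F topic=E]
After op 9 (commit): HEAD=main@G [main=G topic=E]
After op 10 (commit): HEAD=main@H [main=H topic=E]
After op 11 (merge): HEAD=main@I [main=I topic=E]
After op 12 (merge): HEAD=main@J [main=J topic=E]
ancestors(A) = {A}; J in? no
ancestors(J) = {A,B,C,D,E,F,G,H,I,J}; E in? yes
ancestors(D) = {A,B,C,D}; F in? no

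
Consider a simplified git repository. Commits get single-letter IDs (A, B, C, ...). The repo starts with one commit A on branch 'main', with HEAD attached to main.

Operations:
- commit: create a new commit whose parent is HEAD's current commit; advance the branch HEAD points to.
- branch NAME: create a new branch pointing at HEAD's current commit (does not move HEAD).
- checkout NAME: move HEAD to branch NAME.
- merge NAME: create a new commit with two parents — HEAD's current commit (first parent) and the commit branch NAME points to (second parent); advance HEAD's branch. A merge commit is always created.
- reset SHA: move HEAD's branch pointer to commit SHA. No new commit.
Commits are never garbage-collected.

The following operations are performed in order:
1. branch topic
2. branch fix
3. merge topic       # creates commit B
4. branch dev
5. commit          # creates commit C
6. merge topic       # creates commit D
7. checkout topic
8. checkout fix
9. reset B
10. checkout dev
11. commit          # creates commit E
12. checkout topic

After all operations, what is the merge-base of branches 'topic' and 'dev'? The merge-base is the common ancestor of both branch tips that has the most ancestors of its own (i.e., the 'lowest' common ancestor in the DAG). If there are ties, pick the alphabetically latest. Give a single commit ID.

After op 1 (branch): HEAD=main@A [main=A topic=A]
After op 2 (branch): HEAD=main@A [fix=A main=A topic=A]
After op 3 (merge): HEAD=main@B [fix=A main=B topic=A]
After op 4 (branch): HEAD=main@B [dev=B fix=A main=B topic=A]
After op 5 (commit): HEAD=main@C [dev=B fix=A main=C topic=A]
After op 6 (merge): HEAD=main@D [dev=B fix=A main=D topic=A]
After op 7 (checkout): HEAD=topic@A [dev=B fix=A main=D topic=A]
After op 8 (checkout): HEAD=fix@A [dev=B fix=A main=D topic=A]
After op 9 (reset): HEAD=fix@B [dev=B fix=B main=D topic=A]
After op 10 (checkout): HEAD=dev@B [dev=B fix=B main=D topic=A]
After op 11 (commit): HEAD=dev@E [dev=E fix=B main=D topic=A]
After op 12 (checkout): HEAD=topic@A [dev=E fix=B main=D topic=A]
ancestors(topic=A): ['A']
ancestors(dev=E): ['A', 'B', 'E']
common: ['A']

Answer: A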